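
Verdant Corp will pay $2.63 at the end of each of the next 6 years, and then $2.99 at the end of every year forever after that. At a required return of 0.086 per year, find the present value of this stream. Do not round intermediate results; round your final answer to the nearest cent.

PV of 6-year annuity: $2.63 × [1 − (1+0.086)^−6] / 0.086 = 11.94000
Perpetuity value at year 6: $2.99 / 0.086 = 34.76744
PV of perpetuity: 34.76744 / (1+0.086)^6 = 21.19307
Total PV = 11.94000 + 21.19307 = 33.13307

$33.13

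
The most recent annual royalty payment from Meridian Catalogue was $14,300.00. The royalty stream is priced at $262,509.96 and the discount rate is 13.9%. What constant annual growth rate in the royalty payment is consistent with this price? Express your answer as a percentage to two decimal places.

P = D₀(1+g)/(r−g) ⇒ P(r−g) = D₀(1+g) ⇒ g(P+D₀) = P·r − D₀
g = (P·r − D₀)/(P + D₀) = ($262,509.96×0.139 − $14,300.00) / ($262,509.96 + $14,300.00) = 0.080159

8.02%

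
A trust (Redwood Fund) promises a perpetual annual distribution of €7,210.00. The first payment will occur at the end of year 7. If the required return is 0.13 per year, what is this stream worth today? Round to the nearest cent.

€26639.20

Value at end of year 6: C / r = €7,210.00 / 0.13 = €55,461.5385
Discount to today: PV = €55,461.5385 / (1 + 0.13)^6 = €55,461.5385 / 2.081952 = €26,639.20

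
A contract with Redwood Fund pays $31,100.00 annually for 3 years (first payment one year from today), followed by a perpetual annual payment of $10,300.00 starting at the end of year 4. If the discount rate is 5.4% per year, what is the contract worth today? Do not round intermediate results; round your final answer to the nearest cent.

PV of 3-year annuity: $31,100.00 × [1 − (1+0.054)^−3] / 0.054 = 84062.19855
Perpetuity value at year 3: $10,300.00 / 0.054 = 190740.74074
PV of perpetuity: 190740.74074 / (1+0.054)^3 = 162900.20553
Total PV = 84062.19855 + 162900.20553 = 246962.40408

$246962.40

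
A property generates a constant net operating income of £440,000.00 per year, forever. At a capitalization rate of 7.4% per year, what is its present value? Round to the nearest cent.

£5945945.95

Level perpetuity: PV = C / r = £440,000.00 / 0.074 = £5,945,945.95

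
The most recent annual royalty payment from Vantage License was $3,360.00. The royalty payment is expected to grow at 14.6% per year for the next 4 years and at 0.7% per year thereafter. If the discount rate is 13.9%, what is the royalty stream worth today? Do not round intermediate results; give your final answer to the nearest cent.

$39916.46

D_1 = 3850.56000
D_2 = 4412.74176
D_3 = 5057.00206
D_4 = 5795.32436
Terminal value at year 4: TV = D_4×(1+g_2)/(r−g_2) = 5835.89163/0.132 = 44211.30021
P_0 = D_1/(1+r)^1 + D_2/(1+r)^2 + D_3/(1+r)^3 + D_4/(1+r)^4 + TV/(1+r)^4
    = 3380.64969 + 3401.42629 + 3422.33058 + 3443.36334 + 26268.68852 = 39916.45843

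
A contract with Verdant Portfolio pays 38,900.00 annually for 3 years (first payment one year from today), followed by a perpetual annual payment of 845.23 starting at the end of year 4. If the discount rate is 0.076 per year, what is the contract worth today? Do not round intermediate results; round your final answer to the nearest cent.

PV of 3-year annuity: 38,900.00 × [1 − (1+0.076)^−3] / 0.076 = 100977.05977
Perpetuity value at year 3: 845.23 / 0.076 = 11121.44737
PV of perpetuity: 11121.44737 / (1+0.076)^3 = 8927.38978
Total PV = 100977.05977 + 8927.38978 = 109904.44955

109904.45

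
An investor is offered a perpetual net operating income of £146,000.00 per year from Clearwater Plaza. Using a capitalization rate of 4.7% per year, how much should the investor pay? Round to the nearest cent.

£3106382.98

Level perpetuity: PV = C / r = £146,000.00 / 0.047 = £3,106,382.98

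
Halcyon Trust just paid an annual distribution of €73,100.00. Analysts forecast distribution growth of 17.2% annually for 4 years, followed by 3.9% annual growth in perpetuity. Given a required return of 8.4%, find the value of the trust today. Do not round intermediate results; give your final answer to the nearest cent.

€2663048.43

D_1 = 85673.20000
D_2 = 100408.99040
D_3 = 117679.33675
D_4 = 137920.18267
Terminal value at year 4: TV = D_4×(1+g_2)/(r−g_2) = 143299.06979/0.045 = 3184423.77319
P_0 = D_1/(1+r)^1 + D_2/(1+r)^2 + D_3/(1+r)^3 + D_4/(1+r)^4 + TV/(1+r)^4
    = 79034.31734 + 85450.38739 + 92387.31920 + 99887.39678 + 2306289.00558 = 2663048.42629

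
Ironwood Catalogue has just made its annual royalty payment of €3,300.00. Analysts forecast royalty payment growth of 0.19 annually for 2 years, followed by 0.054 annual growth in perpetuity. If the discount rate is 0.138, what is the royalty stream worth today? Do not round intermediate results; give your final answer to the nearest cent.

€52336.99

D_1 = 3927.00000
D_2 = 4673.13000
Terminal value at year 2: TV = D_2×(1+g_2)/(r−g_2) = 4925.47902/0.084 = 58636.65500
P_0 = D_1/(1+r)^1 + D_2/(1+r)^2 + TV/(1+r)^2
    = 3450.79086 + 3608.47199 + 45277.73188 = 52336.99473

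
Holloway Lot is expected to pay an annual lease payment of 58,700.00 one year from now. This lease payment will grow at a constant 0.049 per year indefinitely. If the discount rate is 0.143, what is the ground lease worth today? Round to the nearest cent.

624468.09

Growing perpetuity: P = D₁ / (r − g) = 58,700.0000 / (0.143 − 0.049) = 624,468.09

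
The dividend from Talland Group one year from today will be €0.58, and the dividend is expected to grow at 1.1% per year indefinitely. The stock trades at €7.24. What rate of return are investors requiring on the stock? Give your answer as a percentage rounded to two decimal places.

P = D₁/(r − g) ⇒ r = D₁/P + g = €0.5800/€7.24 + 0.011 = 0.080110 + 0.011 = 0.091110

9.11%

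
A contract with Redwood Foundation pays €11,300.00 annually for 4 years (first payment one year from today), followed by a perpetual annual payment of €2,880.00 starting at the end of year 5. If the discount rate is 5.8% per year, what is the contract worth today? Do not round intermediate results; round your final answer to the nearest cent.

PV of 4-year annuity: €11,300.00 × [1 − (1+0.058)^−4] / 0.058 = 39335.68307
Perpetuity value at year 4: €2,880.00 / 0.058 = 49655.17241
PV of perpetuity: 49655.17241 / (1+0.058)^4 = 39629.79478
Total PV = 39335.68307 + 39629.79478 = 78965.47785

€78965.48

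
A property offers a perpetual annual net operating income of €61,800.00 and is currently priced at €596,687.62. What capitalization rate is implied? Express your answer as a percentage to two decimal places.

10.36%

P = C/r ⇒ r = C/P = €61,800.00/€596,687.62 = 0.103572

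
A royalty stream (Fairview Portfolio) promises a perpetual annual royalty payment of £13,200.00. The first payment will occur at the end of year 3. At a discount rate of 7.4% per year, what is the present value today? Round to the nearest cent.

Value at end of year 2: C / r = £13,200.00 / 0.074 = £178,378.3784
Discount to today: PV = £178,378.3784 / (1 + 0.074)^2 = £178,378.3784 / 1.153476 = £154,644.20

£154644.20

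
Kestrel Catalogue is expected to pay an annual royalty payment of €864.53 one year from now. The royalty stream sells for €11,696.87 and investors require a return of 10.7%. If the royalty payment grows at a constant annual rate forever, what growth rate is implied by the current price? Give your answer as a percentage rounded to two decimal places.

P = D₁/(r−g) ⇒ g = r − D₁/P = 0.107 − €864.53/€11,696.87 = 0.033089

3.31%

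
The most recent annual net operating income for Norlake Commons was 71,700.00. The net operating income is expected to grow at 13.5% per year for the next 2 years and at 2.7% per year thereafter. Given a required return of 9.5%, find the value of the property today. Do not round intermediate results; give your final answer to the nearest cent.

1314793.69

D_1 = 81379.50000
D_2 = 92365.73250
Terminal value at year 2: TV = D_2×(1+g_2)/(r−g_2) = 94859.60728/0.068 = 1394994.22467
P_0 = D_1/(1+r)^1 + D_2/(1+r)^2 + TV/(1+r)^2
    = 74319.17808 + 77034.03390 + 1163440.48262 = 1314793.69460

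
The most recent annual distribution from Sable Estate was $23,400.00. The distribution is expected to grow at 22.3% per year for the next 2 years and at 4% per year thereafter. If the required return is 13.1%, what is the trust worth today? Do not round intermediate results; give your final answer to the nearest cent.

D_1 = 28618.20000
D_2 = 35000.05860
Terminal value at year 2: TV = D_2×(1+g_2)/(r−g_2) = 36400.06094/0.091 = 400000.66971
P_0 = D_1/(1+r)^1 + D_2/(1+r)^2 + TV/(1+r)^2
    = 25303.44828 + 27361.73054 + 312705.49189 = 365370.67071

$365370.67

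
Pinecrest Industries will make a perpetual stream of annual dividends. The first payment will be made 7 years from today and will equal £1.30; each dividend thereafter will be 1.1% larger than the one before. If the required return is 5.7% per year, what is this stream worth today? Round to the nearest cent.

£20.26

Value at end of year 6: C₁ / (r − g) = £1.30 / (0.057 − 0.011) = £28.2609
Discount to today: PV = £28.2609 / (1 + 0.057)^6 = £28.2609 / 1.394601 = £20.26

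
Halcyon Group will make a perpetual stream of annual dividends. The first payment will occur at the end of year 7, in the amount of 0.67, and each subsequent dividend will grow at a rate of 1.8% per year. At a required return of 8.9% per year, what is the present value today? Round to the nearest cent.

Value at end of year 6: C₁ / (r − g) = 0.67 / (0.089 − 0.018) = 9.4366
Discount to today: PV = 9.4366 / (1 + 0.089)^6 = 9.4366 / 1.667890 = 5.66

5.66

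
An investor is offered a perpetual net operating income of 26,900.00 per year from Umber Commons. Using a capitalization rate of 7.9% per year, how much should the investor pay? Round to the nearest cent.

340506.33

Level perpetuity: PV = C / r = 26,900.00 / 0.079 = 340,506.33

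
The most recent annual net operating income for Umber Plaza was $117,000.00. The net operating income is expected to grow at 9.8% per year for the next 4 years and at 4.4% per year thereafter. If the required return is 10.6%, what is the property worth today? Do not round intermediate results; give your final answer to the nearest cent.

$2373340.66

D_1 = 128466.00000
D_2 = 141055.66800
D_3 = 154879.12346
D_4 = 170057.27756
Terminal value at year 4: TV = D_4×(1+g_2)/(r−g_2) = 177539.79778/0.062 = 2863545.12542
P_0 = D_1/(1+r)^1 + D_2/(1+r)^2 + D_3/(1+r)^3 + D_4/(1+r)^4 + TV/(1+r)^4
    = 116153.70705 + 115313.53557 + 114479.44128 + 113651.38022 + 1913742.59605 = 2373340.66018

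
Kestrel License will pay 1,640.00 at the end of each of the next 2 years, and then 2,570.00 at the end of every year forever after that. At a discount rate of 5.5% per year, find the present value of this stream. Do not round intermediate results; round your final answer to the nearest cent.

45010.20

PV of 2-year annuity: 1,640.00 × [1 − (1+0.055)^−2] / 0.055 = 3027.96433
Perpetuity value at year 2: 2,570.00 / 0.055 = 46727.27273
PV of perpetuity: 46727.27273 / (1+0.055)^2 = 41982.23106
Total PV = 3027.96433 + 41982.23106 = 45010.19539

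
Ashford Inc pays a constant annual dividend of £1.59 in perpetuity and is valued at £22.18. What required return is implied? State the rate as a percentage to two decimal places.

7.17%

P = C/r ⇒ r = C/P = £1.59/£22.18 = 0.071686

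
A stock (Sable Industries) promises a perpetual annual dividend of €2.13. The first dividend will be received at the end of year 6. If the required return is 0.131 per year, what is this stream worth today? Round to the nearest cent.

€8.79

Value at end of year 5: C / r = €2.13 / 0.131 = €16.2595
Discount to today: PV = €16.2595 / (1 + 0.131)^5 = €16.2595 / 1.850602 = €8.79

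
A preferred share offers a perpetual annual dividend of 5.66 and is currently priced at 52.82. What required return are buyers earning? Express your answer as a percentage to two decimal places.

10.72%

P = C/r ⇒ r = C/P = 5.66/52.82 = 0.107156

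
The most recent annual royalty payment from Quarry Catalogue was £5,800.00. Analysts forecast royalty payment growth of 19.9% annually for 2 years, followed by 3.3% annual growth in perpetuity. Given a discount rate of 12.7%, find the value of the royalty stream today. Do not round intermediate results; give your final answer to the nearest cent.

£84877.76

D_1 = 6954.20000
D_2 = 8338.08580
Terminal value at year 2: TV = D_2×(1+g_2)/(r−g_2) = 8613.24263/0.094 = 91630.24076
P_0 = D_1/(1+r)^1 + D_2/(1+r)^2 + TV/(1+r)^2
    = 6170.54126 + 6564.75508 + 72142.46802 = 84877.76435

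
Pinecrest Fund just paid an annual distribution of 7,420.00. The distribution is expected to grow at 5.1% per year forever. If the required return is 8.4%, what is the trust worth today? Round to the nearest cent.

236315.76

D₁ = D₀ × (1 + g) = 7,420.00 × 1.051 = 7,798.4200
Growing perpetuity: P = D₁ / (r − g) = 7,798.4200 / (0.084 − 0.051) = 236,315.76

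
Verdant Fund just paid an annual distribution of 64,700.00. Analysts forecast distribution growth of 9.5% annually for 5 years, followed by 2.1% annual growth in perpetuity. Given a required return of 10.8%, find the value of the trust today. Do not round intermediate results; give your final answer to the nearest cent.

1028074.79

D_1 = 70846.50000
D_2 = 77576.91750
D_3 = 84946.72466
D_4 = 93016.66351
D_5 = 101853.24654
Terminal value at year 5: TV = D_5×(1+g_2)/(r−g_2) = 103992.16472/0.087 = 1195312.23811
P_0 = D_1/(1+r)^1 + D_2/(1+r)^2 + D_3/(1+r)^3 + D_4/(1+r)^4 + D_5/(1+r)^5 + TV/(1+r)^5
    = 63940.88448 + 63190.67554 + 62449.26870 + 61716.56067 + 60992.44940 + 715784.95218 = 1028074.79098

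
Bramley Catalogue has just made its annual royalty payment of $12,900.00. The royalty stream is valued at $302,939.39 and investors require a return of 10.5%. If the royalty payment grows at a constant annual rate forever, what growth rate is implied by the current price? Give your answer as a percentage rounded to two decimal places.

5.99%

P = D₀(1+g)/(r−g) ⇒ P(r−g) = D₀(1+g) ⇒ g(P+D₀) = P·r − D₀
g = (P·r − D₀)/(P + D₀) = ($302,939.39×0.105 − $12,900.00) / ($302,939.39 + $12,900.00) = 0.059868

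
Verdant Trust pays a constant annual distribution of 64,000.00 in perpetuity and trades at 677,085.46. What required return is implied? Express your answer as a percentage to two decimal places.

P = C/r ⇒ r = C/P = 64,000.00/677,085.46 = 0.094523

9.45%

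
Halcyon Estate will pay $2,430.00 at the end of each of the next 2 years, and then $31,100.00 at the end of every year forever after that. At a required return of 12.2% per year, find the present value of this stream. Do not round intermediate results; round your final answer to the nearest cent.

$206591.31

PV of 2-year annuity: $2,430.00 × [1 − (1+0.122)^−2] / 0.122 = 4096.05651
Perpetuity value at year 2: $31,100.00 / 0.122 = 254918.03279
PV of perpetuity: 254918.03279 / (1+0.122)^2 = 202495.25197
Total PV = 4096.05651 + 202495.25197 = 206591.30848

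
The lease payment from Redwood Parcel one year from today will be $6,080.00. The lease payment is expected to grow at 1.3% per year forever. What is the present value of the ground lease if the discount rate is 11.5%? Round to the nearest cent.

Growing perpetuity: P = D₁ / (r − g) = $6,080.0000 / (0.115 − 0.013) = $59,607.84

$59607.84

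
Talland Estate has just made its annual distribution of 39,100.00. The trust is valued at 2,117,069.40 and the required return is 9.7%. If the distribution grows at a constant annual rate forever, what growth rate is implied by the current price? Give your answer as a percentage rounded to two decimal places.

7.71%

P = D₀(1+g)/(r−g) ⇒ P(r−g) = D₀(1+g) ⇒ g(P+D₀) = P·r − D₀
g = (P·r − D₀)/(P + D₀) = (2,117,069.40×0.097 − 39,100.00) / (2,117,069.40 + 39,100.00) = 0.077107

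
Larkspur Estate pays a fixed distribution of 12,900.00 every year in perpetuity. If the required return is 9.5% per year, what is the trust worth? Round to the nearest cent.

Level perpetuity: PV = C / r = 12,900.00 / 0.095 = 135,789.47

135789.47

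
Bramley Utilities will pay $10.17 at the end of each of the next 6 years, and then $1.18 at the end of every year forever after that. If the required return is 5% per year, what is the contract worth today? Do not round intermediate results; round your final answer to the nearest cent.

PV of 6-year annuity: $10.17 × [1 − (1+0.05)^−6] / 0.05 = 51.61979
Perpetuity value at year 6: $1.18 / 0.05 = 23.60000
PV of perpetuity: 23.60000 / (1+0.05)^6 = 17.61068
Total PV = 51.61979 + 17.61068 = 69.23047

$69.23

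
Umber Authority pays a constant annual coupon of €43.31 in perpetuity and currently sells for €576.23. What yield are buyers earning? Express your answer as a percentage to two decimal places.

P = C/r ⇒ r = C/P = €43.31/€576.23 = 0.075161

7.52%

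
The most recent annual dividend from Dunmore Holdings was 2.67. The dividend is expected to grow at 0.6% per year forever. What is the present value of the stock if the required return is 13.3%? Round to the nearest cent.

21.15

D₁ = D₀ × (1 + g) = 2.67 × 1.006 = 2.6860
Growing perpetuity: P = D₁ / (r − g) = 2.6860 / (0.133 − 0.006) = 21.15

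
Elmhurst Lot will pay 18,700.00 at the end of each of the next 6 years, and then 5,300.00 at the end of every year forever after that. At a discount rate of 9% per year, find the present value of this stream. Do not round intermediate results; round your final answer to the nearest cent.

119000.20

PV of 6-year annuity: 18,700.00 × [1 − (1+0.09)^−6] / 0.09 = 83886.67764
Perpetuity value at year 6: 5,300.00 / 0.09 = 58888.88889
PV of perpetuity: 58888.88889 / (1+0.09)^6 = 35113.52036
Total PV = 83886.67764 + 35113.52036 = 119000.19800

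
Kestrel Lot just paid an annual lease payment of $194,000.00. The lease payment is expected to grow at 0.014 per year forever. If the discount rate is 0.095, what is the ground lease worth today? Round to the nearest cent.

$2428592.59

D₁ = D₀ × (1 + g) = $194,000.00 × 1.014 = $196,716.0000
Growing perpetuity: P = D₁ / (r − g) = $196,716.0000 / (0.095 − 0.014) = $2,428,592.59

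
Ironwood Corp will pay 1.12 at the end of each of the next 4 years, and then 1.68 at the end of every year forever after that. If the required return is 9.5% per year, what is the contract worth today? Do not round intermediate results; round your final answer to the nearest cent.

15.89

PV of 4-year annuity: 1.12 × [1 − (1+0.095)^−4] / 0.095 = 3.58902
Perpetuity value at year 4: 1.68 / 0.095 = 17.68421
PV of perpetuity: 17.68421 / (1+0.095)^4 = 12.30068
Total PV = 3.58902 + 12.30068 = 15.88970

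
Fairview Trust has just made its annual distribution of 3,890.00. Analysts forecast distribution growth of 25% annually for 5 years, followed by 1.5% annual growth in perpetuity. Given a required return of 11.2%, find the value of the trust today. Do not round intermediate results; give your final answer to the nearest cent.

101065.03

D_1 = 4862.50000
D_2 = 6078.12500
D_3 = 7597.65625
D_4 = 9497.07031
D_5 = 11871.33789
Terminal value at year 5: TV = D_5×(1+g_2)/(r−g_2) = 12049.40796/0.097 = 124220.70061
P_0 = D_1/(1+r)^1 + D_2/(1+r)^2 + D_3/(1+r)^3 + D_4/(1+r)^4 + D_5/(1+r)^5 + TV/(1+r)^5
    = 4372.75180 + 4915.41344 + 5525.41979 + 6211.12836 + 6981.93386 + 73058.38003 = 101065.02728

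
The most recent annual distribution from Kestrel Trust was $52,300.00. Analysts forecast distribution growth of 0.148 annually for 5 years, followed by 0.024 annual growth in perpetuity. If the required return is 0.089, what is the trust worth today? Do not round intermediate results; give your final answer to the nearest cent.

D_1 = 60040.40000
D_2 = 68926.37920
D_3 = 79127.48332
D_4 = 90838.35085
D_5 = 104282.42678
Terminal value at year 5: TV = D_5×(1+g_2)/(r−g_2) = 106785.20502/0.065 = 1642849.30803
P_0 = D_1/(1+r)^1 + D_2/(1+r)^2 + D_3/(1+r)^3 + D_4/(1+r)^4 + D_5/(1+r)^5 + TV/(1+r)^5
    = 55133.51699 + 58120.54867 + 61269.41219 + 64588.87529 + 68088.18075 + 1072650.72441 = 1379851.25830

$1379851.26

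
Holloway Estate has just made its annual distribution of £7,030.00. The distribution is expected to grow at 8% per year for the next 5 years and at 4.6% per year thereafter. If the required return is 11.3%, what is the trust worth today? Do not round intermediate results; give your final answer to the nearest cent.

£126562.41

D_1 = 7592.40000
D_2 = 8199.79200
D_3 = 8855.77536
D_4 = 9564.23739
D_5 = 10329.37638
Terminal value at year 5: TV = D_5×(1+g_2)/(r−g_2) = 10804.52769/0.067 = 161261.60736
P_0 = D_1/(1+r)^1 + D_2/(1+r)^2 + D_3/(1+r)^3 + D_4/(1+r)^4 + D_5/(1+r)^5 + TV/(1+r)^5
    = 6821.56334 + 6619.30675 + 6423.04698 + 6232.60623 + 6047.81198 + 94418.07953 = 126562.41481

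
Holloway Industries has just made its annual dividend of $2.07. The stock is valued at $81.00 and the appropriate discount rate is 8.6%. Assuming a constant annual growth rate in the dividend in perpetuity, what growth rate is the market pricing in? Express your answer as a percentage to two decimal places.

P = D₀(1+g)/(r−g) ⇒ P(r−g) = D₀(1+g) ⇒ g(P+D₀) = P·r − D₀
g = (P·r − D₀)/(P + D₀) = ($81.00×0.086 − $2.07) / ($81.00 + $2.07) = 0.058938

5.89%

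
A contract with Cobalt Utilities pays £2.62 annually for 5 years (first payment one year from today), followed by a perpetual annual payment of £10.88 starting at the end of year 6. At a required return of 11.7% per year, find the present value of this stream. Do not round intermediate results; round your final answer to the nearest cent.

£62.99

PV of 5-year annuity: £2.62 × [1 − (1+0.117)^−5] / 0.117 = 9.51513
Perpetuity value at year 5: £10.88 / 0.117 = 92.99145
PV of perpetuity: 92.99145 / (1+0.117)^5 = 53.47825
Total PV = 9.51513 + 53.47825 = 62.99338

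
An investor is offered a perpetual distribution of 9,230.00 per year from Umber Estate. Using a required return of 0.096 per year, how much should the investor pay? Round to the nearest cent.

96145.83

Level perpetuity: PV = C / r = 9,230.00 / 0.096 = 96,145.83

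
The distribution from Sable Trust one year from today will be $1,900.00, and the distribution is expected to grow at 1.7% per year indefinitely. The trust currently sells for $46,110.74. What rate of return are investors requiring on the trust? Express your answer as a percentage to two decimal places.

P = D₁/(r − g) ⇒ r = D₁/P + g = $1,900.0000/$46,110.74 + 0.017 = 0.041205 + 0.017 = 0.058205

5.82%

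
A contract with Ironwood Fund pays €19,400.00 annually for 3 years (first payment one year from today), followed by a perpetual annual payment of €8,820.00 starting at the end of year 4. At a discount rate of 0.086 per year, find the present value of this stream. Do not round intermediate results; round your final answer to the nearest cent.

€129531.31

PV of 3-year annuity: €19,400.00 × [1 − (1+0.086)^−3] / 0.086 = 49459.31653
Perpetuity value at year 3: €8,820.00 / 0.086 = 102558.13953
PV of perpetuity: 102558.13953 / (1+0.086)^3 = 80071.99666
Total PV = 49459.31653 + 80071.99666 = 129531.31319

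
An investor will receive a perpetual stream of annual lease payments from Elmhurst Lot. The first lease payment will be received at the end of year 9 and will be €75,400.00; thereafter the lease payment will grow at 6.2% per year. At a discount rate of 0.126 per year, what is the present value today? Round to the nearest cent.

Value at end of year 8: C₁ / (r − g) = €75,400.00 / (0.126 − 0.062) = €1,178,125.0000
Discount to today: PV = €1,178,125.0000 / (1 + 0.126)^8 = €1,178,125.0000 / 2.584087 = €455,915.38

€455915.38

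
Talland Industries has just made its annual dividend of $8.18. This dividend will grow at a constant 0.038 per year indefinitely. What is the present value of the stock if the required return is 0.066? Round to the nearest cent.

$303.24

D₁ = D₀ × (1 + g) = $8.18 × 1.038 = $8.4908
Growing perpetuity: P = D₁ / (r − g) = $8.4908 / (0.066 − 0.038) = $303.24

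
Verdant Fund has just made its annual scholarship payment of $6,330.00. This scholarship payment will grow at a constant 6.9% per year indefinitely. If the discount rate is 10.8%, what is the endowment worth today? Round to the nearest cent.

$173506.92

D₁ = D₀ × (1 + g) = $6,330.00 × 1.069 = $6,766.7700
Growing perpetuity: P = D₁ / (r − g) = $6,766.7700 / (0.108 − 0.069) = $173,506.92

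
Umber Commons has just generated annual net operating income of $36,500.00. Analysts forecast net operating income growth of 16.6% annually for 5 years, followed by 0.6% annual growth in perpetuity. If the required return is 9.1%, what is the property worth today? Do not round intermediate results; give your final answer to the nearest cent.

$826109.03

D_1 = 42559.00000
D_2 = 49623.79400
D_3 = 57861.34380
D_4 = 67466.32688
D_5 = 78665.73714
Terminal value at year 5: TV = D_5×(1+g_2)/(r−g_2) = 79137.73156/0.085 = 931032.13600
P_0 = D_1/(1+r)^1 + D_2/(1+r)^2 + D_3/(1+r)^3 + D_4/(1+r)^4 + D_5/(1+r)^5 + TV/(1+r)^5
    = 39009.16590 + 41690.82259 + 44556.82781 + 47619.85447 + 50893.44666 + 602338.90989 = 826109.02732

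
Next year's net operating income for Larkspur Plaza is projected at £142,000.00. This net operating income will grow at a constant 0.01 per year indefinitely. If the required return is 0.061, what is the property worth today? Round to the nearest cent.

Growing perpetuity: P = D₁ / (r − g) = £142,000.0000 / (0.061 − 0.01) = £2,784,313.73

£2784313.73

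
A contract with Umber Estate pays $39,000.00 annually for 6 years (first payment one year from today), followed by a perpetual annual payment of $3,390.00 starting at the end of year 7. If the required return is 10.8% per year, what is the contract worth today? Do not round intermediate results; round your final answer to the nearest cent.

PV of 6-year annuity: $39,000.00 × [1 − (1+0.108)^−6] / 0.108 = 165945.95236
Perpetuity value at year 6: $3,390.00 / 0.108 = 31388.88889
PV of perpetuity: 31388.88889 / (1+0.108)^6 = 16964.35611
Total PV = 165945.95236 + 16964.35611 = 182910.30847

$182910.31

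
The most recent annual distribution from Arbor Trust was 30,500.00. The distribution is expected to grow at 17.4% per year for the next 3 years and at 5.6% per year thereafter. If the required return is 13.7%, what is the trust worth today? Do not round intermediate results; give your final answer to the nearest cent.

D_1 = 35807.00000
D_2 = 42037.41800
D_3 = 49351.92873
Terminal value at year 3: TV = D_3×(1+g_2)/(r−g_2) = 52115.63674/0.081 = 643402.92273
P_0 = D_1/(1+r)^1 + D_2/(1+r)^2 + D_3/(1+r)^3 + TV/(1+r)^3
    = 31492.52419 + 32517.34687 + 33575.51911 + 437725.28619 = 535310.67636

535310.68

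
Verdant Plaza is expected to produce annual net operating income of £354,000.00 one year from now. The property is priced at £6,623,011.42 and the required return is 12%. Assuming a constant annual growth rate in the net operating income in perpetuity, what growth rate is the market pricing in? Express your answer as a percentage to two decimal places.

P = D₁/(r−g) ⇒ g = r − D₁/P = 0.12 − £354,000.00/£6,623,011.42 = 0.066550

6.65%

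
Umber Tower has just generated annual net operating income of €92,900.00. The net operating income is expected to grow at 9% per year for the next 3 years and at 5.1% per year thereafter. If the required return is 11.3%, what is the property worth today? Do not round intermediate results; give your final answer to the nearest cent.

D_1 = 101261.00000
D_2 = 110374.49000
D_3 = 120308.19410
Terminal value at year 3: TV = D_3×(1+g_2)/(r−g_2) = 126443.91200/0.062 = 2039417.93547
P_0 = D_1/(1+r)^1 + D_2/(1+r)^2 + D_3/(1+r)^3 + TV/(1+r)^3
    = 90980.23360 + 89100.13893 + 87258.89617 + 1479179.03015 = 1746518.29885

€1746518.30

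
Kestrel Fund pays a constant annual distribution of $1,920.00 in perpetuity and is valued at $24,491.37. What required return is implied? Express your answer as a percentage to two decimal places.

P = C/r ⇒ r = C/P = $1,920.00/$24,491.37 = 0.078395

7.84%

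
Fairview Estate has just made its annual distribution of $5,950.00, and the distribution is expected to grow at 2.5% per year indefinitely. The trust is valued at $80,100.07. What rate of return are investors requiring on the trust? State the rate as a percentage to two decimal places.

10.11%

D₁ = $5,950.00 × 1.025 = $6,098.7500
P = D₁/(r − g) ⇒ r = D₁/P + g = $6,098.7500/$80,100.07 + 0.025 = 0.076139 + 0.025 = 0.101139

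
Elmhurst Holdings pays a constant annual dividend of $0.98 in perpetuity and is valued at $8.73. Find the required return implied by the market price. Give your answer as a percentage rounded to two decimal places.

11.23%

P = C/r ⇒ r = C/P = $0.98/$8.73 = 0.112257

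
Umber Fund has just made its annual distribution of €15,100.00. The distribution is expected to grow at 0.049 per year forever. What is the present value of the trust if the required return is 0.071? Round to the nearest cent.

€719995.45

D₁ = D₀ × (1 + g) = €15,100.00 × 1.049 = €15,839.9000
Growing perpetuity: P = D₁ / (r − g) = €15,839.9000 / (0.071 − 0.049) = €719,995.45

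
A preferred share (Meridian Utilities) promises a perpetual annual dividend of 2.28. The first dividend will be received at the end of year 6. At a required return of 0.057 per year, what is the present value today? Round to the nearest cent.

Value at end of year 5: C / r = 2.28 / 0.057 = 40.0000
Discount to today: PV = 40.0000 / (1 + 0.057)^5 = 40.0000 / 1.319395 = 30.32

30.32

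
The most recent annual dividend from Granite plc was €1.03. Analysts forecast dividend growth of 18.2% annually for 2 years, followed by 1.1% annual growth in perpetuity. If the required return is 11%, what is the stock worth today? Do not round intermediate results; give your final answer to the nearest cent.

D_1 = 1.21746
D_2 = 1.43904
Terminal value at year 2: TV = D_2×(1+g_2)/(r−g_2) = 1.45487/0.099 = 14.69563
P_0 = D_1/(1+r)^1 + D_2/(1+r)^2 + TV/(1+r)^2
    = 1.09681 + 1.16796 + 11.92730 = 14.19207

€14.19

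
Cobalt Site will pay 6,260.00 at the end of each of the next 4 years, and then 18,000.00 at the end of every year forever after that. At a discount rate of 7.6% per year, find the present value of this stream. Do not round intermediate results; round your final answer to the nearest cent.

197609.00

PV of 4-year annuity: 6,260.00 × [1 − (1+0.076)^−4] / 0.076 = 20919.86875
Perpetuity value at year 4: 18,000.00 / 0.076 = 236842.10526
PV of perpetuity: 236842.10526 / (1+0.076)^4 = 176689.12804
Total PV = 20919.86875 + 176689.12804 = 197608.99678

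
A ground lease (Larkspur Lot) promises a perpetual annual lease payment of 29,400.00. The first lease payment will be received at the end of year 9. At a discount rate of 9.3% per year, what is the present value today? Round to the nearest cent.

Value at end of year 8: C / r = 29,400.00 / 0.093 = 316,129.0323
Discount to today: PV = 316,129.0323 / (1 + 0.093)^8 = 316,129.0323 / 2.036861 = 155,204.06

155204.06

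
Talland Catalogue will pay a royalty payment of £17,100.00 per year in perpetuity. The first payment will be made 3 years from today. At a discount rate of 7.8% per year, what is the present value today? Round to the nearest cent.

£188653.12

Value at end of year 2: C / r = £17,100.00 / 0.078 = £219,230.7692
Discount to today: PV = £219,230.7692 / (1 + 0.078)^2 = £219,230.7692 / 1.162084 = £188,653.12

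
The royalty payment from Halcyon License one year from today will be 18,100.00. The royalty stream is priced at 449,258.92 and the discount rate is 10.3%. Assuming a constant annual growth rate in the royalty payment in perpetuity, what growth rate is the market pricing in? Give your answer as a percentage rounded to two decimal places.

P = D₁/(r−g) ⇒ g = r − D₁/P = 0.103 − 18,100.00/449,258.92 = 0.062711

6.27%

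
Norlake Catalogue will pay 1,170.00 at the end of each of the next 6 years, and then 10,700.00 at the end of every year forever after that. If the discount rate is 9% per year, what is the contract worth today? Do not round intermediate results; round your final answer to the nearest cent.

76138.08

PV of 6-year annuity: 1,170.00 × [1 − (1+0.09)^−6] / 0.09 = 5248.52475
Perpetuity value at year 6: 10,700.00 / 0.09 = 118888.88889
PV of perpetuity: 118888.88889 / (1+0.09)^6 = 70889.55997
Total PV = 5248.52475 + 70889.55997 = 76138.08472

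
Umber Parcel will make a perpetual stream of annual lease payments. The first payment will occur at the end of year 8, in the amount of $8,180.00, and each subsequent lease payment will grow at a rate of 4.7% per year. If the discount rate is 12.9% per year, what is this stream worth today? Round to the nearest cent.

$42665.99

Value at end of year 7: C₁ / (r − g) = $8,180.00 / (0.129 − 0.047) = $99,756.0976
Discount to today: PV = $99,756.0976 / (1 + 0.129)^7 = $99,756.0976 / 2.338070 = $42,665.99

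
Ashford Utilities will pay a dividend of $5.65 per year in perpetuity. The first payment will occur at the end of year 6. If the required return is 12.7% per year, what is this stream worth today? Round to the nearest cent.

Value at end of year 5: C / r = $5.65 / 0.127 = $44.4882
Discount to today: PV = $44.4882 / (1 + 0.127)^5 = $44.4882 / 1.818108 = $24.47

$24.47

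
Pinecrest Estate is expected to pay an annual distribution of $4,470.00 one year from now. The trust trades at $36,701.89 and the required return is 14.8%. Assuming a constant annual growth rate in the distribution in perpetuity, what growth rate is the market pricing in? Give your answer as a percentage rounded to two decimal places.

P = D₁/(r−g) ⇒ g = r − D₁/P = 0.148 − $4,470.00/$36,701.89 = 0.026208

2.62%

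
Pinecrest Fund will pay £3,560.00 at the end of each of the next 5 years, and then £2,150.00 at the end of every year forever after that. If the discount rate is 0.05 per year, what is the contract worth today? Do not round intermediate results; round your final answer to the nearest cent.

£49104.56

PV of 5-year annuity: £3,560.00 × [1 − (1+0.05)^−5] / 0.05 = 15412.93695
Perpetuity value at year 5: £2,150.00 / 0.05 = 43000.00000
PV of perpetuity: 43000.00000 / (1+0.05)^5 = 33691.62516
Total PV = 15412.93695 + 33691.62516 = 49104.56211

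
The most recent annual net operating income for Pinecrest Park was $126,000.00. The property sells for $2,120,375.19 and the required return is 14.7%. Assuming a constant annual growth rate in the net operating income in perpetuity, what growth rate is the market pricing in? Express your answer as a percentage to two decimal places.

P = D₀(1+g)/(r−g) ⇒ P(r−g) = D₀(1+g) ⇒ g(P+D₀) = P·r − D₀
g = (P·r − D₀)/(P + D₀) = ($2,120,375.19×0.147 − $126,000.00) / ($2,120,375.19 + $126,000.00) = 0.082664

8.27%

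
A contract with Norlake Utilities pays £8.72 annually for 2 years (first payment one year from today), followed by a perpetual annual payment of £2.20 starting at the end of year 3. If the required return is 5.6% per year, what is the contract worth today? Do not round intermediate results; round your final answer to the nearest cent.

£51.31

PV of 2-year annuity: £8.72 × [1 − (1+0.056)^−2] / 0.056 = 16.07725
Perpetuity value at year 2: £2.20 / 0.056 = 39.28571
PV of perpetuity: 39.28571 / (1+0.056)^2 = 35.22953
Total PV = 16.07725 + 35.22953 = 51.30678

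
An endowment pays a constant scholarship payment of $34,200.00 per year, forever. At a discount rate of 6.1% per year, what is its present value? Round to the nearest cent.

$560655.74

Level perpetuity: PV = C / r = $34,200.00 / 0.061 = $560,655.74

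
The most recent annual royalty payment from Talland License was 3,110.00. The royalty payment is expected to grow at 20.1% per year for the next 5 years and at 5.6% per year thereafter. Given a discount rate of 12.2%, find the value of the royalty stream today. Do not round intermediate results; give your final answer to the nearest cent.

89084.52

D_1 = 3735.11000
D_2 = 4485.86711
D_3 = 5387.52640
D_4 = 6470.41921
D_5 = 7770.97347
Terminal value at year 5: TV = D_5×(1+g_2)/(r−g_2) = 8206.14798/0.066 = 124335.57545
P_0 = D_1/(1+r)^1 + D_2/(1+r)^2 + D_3/(1+r)^3 + D_4/(1+r)^4 + D_5/(1+r)^5 + TV/(1+r)^5
    = 3328.97504 + 3563.36812 + 3814.26480 + 4082.82712 + 4370.29891 + 69924.78249 = 89084.51648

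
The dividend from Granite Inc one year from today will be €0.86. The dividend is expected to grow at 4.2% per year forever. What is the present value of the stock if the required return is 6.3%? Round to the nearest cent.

€40.95

Growing perpetuity: P = D₁ / (r − g) = €0.8600 / (0.063 − 0.042) = €40.95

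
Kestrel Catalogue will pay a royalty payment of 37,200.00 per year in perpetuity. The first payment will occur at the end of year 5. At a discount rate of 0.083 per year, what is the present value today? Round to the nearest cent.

Value at end of year 4: C / r = 37,200.00 / 0.083 = 448,192.7711
Discount to today: PV = 448,192.7711 / (1 + 0.083)^4 = 448,192.7711 / 1.375669 = 325,799.96

325799.96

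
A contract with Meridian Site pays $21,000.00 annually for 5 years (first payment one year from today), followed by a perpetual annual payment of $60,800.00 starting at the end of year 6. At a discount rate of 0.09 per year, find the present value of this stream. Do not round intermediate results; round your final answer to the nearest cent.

$520747.44

PV of 5-year annuity: $21,000.00 × [1 − (1+0.09)^−5] / 0.09 = 81682.67653
Perpetuity value at year 5: $60,800.00 / 0.09 = 675555.55556
PV of perpetuity: 675555.55556 / (1+0.09)^5 = 439064.75874
Total PV = 81682.67653 + 439064.75874 = 520747.43527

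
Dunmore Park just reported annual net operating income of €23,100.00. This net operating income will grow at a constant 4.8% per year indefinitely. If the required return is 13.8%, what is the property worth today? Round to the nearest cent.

D₁ = D₀ × (1 + g) = €23,100.00 × 1.048 = €24,208.8000
Growing perpetuity: P = D₁ / (r − g) = €24,208.8000 / (0.138 − 0.048) = €268,986.67

€268986.67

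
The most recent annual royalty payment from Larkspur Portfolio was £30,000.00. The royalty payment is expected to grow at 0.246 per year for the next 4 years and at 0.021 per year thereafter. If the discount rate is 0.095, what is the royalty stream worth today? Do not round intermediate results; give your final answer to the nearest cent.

D_1 = 37380.00000
D_2 = 46575.48000
D_3 = 58033.04808
D_4 = 72309.17791
Terminal value at year 4: TV = D_4×(1+g_2)/(r−g_2) = 73827.67064/0.074 = 997671.22492
P_0 = D_1/(1+r)^1 + D_2/(1+r)^2 + D_3/(1+r)^3 + D_4/(1+r)^4 + TV/(1+r)^4
    = 34136.98630 + 38844.46112 + 44201.09458 + 50296.40534 + 693954.45740 = 861433.40474

£861433.40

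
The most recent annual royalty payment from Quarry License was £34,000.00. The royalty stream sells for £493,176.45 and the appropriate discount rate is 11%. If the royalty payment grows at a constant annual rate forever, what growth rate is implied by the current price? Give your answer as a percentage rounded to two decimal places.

P = D₀(1+g)/(r−g) ⇒ P(r−g) = D₀(1+g) ⇒ g(P+D₀) = P·r − D₀
g = (P·r − D₀)/(P + D₀) = (£493,176.45×0.11 − £34,000.00) / (£493,176.45 + £34,000.00) = 0.038411

3.84%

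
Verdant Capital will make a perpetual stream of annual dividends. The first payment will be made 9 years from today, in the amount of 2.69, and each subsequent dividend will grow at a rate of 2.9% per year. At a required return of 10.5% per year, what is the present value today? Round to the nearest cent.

Value at end of year 8: C₁ / (r − g) = 2.69 / (0.105 − 0.029) = 35.3947
Discount to today: PV = 35.3947 / (1 + 0.105)^8 = 35.3947 / 2.222789 = 15.92

15.92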